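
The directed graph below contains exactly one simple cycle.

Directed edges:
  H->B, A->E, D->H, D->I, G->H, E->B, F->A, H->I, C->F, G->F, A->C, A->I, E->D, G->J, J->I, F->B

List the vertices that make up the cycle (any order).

DFS with gray/black marking from F:
F gray
  A gray
    E gray
      D gray
        H gray
          I gray
          I black
          B gray
          B black
        H black
        D→I: I black — skip
      D black
      E→B: B black — skip
    E black
    C gray
      C→F: F is gray → back edge
Back edge closes the cycle F → A → C → F; its vertices are {A, C, F}.

A, C, F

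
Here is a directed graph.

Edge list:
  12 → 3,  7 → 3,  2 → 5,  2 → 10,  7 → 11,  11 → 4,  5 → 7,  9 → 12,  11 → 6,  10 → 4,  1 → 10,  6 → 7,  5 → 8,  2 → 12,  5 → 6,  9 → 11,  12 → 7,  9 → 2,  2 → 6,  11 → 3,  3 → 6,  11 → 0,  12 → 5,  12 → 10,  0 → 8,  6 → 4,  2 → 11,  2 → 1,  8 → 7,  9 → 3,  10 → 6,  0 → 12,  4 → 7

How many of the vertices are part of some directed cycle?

A vertex is on a directed cycle iff it belongs to a strongly connected component of size ≥ 2 (or has a self-loop).
The vertices on cycles are {0, 3, 4, 5, 6, 7, 8, 10, 11, 12} — 10 in total.

10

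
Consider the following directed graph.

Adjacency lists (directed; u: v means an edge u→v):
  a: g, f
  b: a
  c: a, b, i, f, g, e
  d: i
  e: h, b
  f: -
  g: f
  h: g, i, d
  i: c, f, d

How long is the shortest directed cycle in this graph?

2

For each vertex v, BFS finds the shortest path from v back to v.
The shortest such closed walk is c → i → c, length 2.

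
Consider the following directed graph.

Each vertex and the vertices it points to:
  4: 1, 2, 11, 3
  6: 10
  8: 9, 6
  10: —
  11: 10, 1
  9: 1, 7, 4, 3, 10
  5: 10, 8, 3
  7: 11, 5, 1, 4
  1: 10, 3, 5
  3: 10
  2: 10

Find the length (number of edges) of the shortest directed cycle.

4

For each vertex v, BFS finds the shortest path from v back to v.
The shortest such closed walk is 7 → 5 → 8 → 9 → 7, length 4.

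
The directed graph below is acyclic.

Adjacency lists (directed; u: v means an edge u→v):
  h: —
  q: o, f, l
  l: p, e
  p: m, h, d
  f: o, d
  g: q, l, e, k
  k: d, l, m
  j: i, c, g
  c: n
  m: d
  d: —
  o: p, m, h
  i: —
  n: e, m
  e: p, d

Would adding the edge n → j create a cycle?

Adding n→j creates a cycle iff j can already reach n.
Path from j: j → c → n.
So j → … → n → j is a cycle.

Yes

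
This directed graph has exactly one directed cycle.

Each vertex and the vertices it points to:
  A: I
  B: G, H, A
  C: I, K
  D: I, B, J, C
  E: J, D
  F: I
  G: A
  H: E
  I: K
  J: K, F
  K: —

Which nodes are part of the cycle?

DFS with gray/black marking from E:
E gray
  J gray
    K gray
    K black
    F gray
      I gray
        I→K: K black — skip
      I black
    F black
  J black
  D gray
    D→I: I black — skip
    B gray
      G gray
        A gray
          A→I: I black — skip
        A black
      G black
      H gray
        H→E: E is gray → back edge
Back edge closes the cycle E → D → B → H → E; its vertices are {B, D, E, H}.

B, D, E, H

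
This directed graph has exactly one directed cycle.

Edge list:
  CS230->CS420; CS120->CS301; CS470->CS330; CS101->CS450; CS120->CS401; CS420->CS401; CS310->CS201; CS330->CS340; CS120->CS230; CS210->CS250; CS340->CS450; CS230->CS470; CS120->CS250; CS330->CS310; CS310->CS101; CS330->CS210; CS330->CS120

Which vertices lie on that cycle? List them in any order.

DFS with gray/black marking from CS330:
CS330 gray
  CS310 gray
    CS201 gray
    CS201 black
    CS101 gray
      CS450 gray
      CS450 black
    CS101 black
  CS310 black
  CS210 gray
    CS250 gray
    CS250 black
  CS210 black
  CS340 gray
    CS340→CS450: CS450 black — skip
  CS340 black
  CS120 gray
    CS401 gray
    CS401 black
    CS120→CS250: CS250 black — skip
    CS230 gray
      CS420 gray
        CS420→CS401: CS401 black — skip
      CS420 black
      CS470 gray
        CS470→CS330: CS330 is gray → back edge
Back edge closes the cycle CS330 → CS120 → CS230 → CS470 → CS330; its vertices are {CS120, CS230, CS330, CS470}.

CS120, CS230, CS330, CS470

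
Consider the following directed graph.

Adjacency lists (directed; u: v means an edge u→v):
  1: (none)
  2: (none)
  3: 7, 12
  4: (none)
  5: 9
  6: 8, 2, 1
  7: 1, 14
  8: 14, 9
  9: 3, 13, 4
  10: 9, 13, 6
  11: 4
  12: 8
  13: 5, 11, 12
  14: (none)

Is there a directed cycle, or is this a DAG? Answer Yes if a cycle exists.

DFS with white/gray/black marking, starting from 6:
6 gray
  8 gray
    14 gray
    14 black
    9 gray
      3 gray
        7 gray
          1 gray
          1 black
          7→14: 14 black — skip
        7 black
        12 gray
          12→8: 8 is gray → back edge
Back edge found, so a cycle exists: 8 → 9 → 3 → 12 → 8.

Yes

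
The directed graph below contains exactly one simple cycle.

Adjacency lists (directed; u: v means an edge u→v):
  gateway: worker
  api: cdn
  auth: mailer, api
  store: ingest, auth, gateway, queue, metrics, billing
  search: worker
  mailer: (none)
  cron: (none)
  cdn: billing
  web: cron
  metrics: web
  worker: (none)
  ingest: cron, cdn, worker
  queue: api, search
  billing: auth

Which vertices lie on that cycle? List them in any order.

DFS with gray/black marking from billing:
billing gray
  auth gray
    mailer gray
    mailer black
    api gray
      cdn gray
        cdn→billing: billing is gray → back edge
Back edge closes the cycle billing → auth → api → cdn → billing; its vertices are {api, cdn, auth, billing}.

api, cdn, auth, billing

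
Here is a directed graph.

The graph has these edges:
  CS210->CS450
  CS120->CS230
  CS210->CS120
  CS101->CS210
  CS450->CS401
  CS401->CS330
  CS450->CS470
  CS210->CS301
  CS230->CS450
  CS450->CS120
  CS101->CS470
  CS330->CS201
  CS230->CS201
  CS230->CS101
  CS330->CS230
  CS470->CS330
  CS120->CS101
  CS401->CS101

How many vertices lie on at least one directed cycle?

8

A vertex is on a directed cycle iff it belongs to a strongly connected component of size ≥ 2 (or has a self-loop).
The vertices on cycles are {CS101, CS120, CS210, CS230, CS330, CS401, CS450, CS470} — 8 in total.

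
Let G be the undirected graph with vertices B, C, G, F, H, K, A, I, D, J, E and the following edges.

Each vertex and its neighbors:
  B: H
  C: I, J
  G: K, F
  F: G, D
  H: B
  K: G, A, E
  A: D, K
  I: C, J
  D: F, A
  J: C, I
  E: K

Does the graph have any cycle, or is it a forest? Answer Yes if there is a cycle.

Yes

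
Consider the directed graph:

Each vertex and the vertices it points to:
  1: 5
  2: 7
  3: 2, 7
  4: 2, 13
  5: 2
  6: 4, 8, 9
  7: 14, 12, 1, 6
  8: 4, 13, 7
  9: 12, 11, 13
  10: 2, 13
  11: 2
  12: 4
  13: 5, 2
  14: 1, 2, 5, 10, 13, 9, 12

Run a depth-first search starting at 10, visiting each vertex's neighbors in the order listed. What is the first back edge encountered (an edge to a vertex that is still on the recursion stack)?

DFS from 10 (visiting each vertex's neighbors in the order listed); mark gray on enter, black on exit:
10 gray
  2 gray
    7 gray
      14 gray
        1 gray
          5 gray
            5→2: 2 is gray → back edge
First back edge: 5 → 2.

5→2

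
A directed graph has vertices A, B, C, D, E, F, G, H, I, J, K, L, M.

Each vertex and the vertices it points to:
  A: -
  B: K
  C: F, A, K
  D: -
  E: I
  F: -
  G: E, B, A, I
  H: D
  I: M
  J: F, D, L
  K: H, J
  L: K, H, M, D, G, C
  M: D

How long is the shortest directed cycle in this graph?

3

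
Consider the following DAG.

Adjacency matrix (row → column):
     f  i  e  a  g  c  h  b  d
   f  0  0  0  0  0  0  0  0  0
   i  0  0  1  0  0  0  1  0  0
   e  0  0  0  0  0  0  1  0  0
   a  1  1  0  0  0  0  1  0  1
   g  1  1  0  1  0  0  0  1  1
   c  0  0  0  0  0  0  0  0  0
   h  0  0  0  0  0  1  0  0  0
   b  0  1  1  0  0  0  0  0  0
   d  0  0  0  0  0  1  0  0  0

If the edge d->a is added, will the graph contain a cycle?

Yes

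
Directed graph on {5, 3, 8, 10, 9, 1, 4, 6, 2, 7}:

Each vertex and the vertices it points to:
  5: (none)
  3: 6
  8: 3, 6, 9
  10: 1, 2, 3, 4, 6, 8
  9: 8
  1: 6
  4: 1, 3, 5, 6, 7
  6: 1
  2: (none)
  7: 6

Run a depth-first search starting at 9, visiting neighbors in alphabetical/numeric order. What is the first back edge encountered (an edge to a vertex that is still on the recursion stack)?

1→6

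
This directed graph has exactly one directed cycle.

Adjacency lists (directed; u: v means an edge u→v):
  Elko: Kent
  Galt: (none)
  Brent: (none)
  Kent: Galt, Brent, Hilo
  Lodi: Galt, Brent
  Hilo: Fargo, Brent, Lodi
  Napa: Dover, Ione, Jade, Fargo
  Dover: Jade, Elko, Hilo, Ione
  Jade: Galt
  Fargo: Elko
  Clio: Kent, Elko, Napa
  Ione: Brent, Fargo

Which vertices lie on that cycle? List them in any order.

DFS with gray/black marking from Hilo:
Hilo gray
  Fargo gray
    Elko gray
      Kent gray
        Galt gray
        Galt black
        Brent gray
        Brent black
        Kent→Hilo: Hilo is gray → back edge
Back edge closes the cycle Hilo → Fargo → Elko → Kent → Hilo; its vertices are {Elko, Hilo, Kent, Fargo}.

Elko, Hilo, Kent, Fargo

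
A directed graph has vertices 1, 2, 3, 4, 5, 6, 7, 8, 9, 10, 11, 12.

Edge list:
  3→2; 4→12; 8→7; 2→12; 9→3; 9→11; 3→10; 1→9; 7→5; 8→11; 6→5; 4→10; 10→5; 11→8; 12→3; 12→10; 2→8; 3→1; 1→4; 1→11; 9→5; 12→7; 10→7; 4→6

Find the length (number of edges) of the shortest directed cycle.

2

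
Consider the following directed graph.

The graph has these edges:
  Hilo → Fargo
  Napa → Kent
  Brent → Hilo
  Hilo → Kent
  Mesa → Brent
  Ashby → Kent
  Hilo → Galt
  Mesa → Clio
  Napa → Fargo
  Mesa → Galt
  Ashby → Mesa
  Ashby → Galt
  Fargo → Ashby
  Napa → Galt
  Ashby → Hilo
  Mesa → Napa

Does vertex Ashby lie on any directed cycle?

Yes

Ashby is on a cycle iff Ashby can reach itself via ≥1 edge.
Ashby → Hilo → Fargo → Ashby — yes.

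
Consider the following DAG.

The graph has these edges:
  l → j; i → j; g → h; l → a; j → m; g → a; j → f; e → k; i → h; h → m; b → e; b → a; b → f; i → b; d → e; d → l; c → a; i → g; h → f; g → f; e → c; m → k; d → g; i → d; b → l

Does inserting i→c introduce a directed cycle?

Adding i→c creates a cycle iff c can already reach i.
Explore from c: no path reaches i. The graph stays acyclic.

No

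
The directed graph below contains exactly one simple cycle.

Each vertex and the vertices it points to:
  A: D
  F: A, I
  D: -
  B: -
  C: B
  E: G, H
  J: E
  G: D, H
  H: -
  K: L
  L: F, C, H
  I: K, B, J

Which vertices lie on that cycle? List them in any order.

DFS with gray/black marking from L:
L gray
  F gray
    A gray
      D gray
      D black
    A black
    I gray
      K gray
        K→L: L is gray → back edge
Back edge closes the cycle L → F → I → K → L; its vertices are {F, I, K, L}.

F, I, K, L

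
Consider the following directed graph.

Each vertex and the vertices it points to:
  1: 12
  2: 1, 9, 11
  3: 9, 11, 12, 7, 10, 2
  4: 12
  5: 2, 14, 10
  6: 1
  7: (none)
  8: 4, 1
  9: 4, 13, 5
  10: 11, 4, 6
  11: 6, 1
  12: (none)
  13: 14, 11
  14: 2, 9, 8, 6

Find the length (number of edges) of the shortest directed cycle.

3

For each vertex v, BFS finds the shortest path from v back to v.
The shortest such closed walk is 9 → 13 → 14 → 9, length 3.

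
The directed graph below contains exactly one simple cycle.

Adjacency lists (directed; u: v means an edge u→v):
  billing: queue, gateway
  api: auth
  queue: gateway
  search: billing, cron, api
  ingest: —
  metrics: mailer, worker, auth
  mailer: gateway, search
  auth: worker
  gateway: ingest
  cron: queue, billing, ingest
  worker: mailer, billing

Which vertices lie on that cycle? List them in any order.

api, auth, mailer, search, worker

DFS with gray/black marking from mailer:
mailer gray
  gateway gray
    ingest gray
    ingest black
  gateway black
  search gray
    billing gray
      queue gray
        queue→gateway: gateway black — skip
      queue black
      billing→gateway: gateway black — skip
    billing black
    cron gray
      cron→queue: queue black — skip
      cron→billing: billing black — skip
      cron→ingest: ingest black — skip
    cron black
    api gray
      auth gray
        worker gray
          worker→mailer: mailer is gray → back edge
Back edge closes the cycle mailer → search → api → auth → worker → mailer; its vertices are {api, auth, mailer, search, worker}.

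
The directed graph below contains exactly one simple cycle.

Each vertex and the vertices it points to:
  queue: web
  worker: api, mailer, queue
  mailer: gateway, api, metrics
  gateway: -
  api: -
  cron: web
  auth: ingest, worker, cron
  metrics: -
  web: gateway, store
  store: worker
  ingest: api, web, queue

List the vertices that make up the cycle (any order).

DFS with gray/black marking from worker:
worker gray
  api gray
  api black
  mailer gray
    gateway gray
    gateway black
    mailer→api: api black — skip
    metrics gray
    metrics black
  mailer black
  queue gray
    web gray
      web→gateway: gateway black — skip
      store gray
        store→worker: worker is gray → back edge
Back edge closes the cycle worker → queue → web → store → worker; its vertices are {web, queue, store, worker}.

web, queue, store, worker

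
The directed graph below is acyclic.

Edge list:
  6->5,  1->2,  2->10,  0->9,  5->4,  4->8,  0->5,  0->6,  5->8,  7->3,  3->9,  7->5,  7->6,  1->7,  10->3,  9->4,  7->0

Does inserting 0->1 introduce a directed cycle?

Adding 0→1 creates a cycle iff 1 can already reach 0.
Path from 1: 1 → 7 → 0.
So 1 → … → 0 → 1 is a cycle.

Yes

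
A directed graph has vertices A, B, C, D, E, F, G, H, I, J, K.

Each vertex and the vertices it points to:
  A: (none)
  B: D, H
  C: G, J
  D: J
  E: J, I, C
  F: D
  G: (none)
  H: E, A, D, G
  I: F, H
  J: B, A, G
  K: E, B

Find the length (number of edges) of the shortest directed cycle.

For each vertex v, BFS finds the shortest path from v back to v.
The shortest such closed walk is E → I → H → E, length 3.

3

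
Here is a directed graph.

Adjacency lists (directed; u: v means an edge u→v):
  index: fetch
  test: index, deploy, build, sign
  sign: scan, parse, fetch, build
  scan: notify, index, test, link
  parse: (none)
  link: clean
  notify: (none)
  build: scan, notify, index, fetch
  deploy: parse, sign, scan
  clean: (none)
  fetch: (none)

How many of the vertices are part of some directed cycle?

5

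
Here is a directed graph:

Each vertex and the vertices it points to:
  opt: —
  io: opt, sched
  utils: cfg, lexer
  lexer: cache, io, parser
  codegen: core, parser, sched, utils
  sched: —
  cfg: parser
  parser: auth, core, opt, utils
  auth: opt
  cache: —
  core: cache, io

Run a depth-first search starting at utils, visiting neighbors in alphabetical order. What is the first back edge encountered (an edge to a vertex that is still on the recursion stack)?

parser→utils

DFS from utils (visiting neighbors in alphabetical order); mark gray on enter, black on exit:
utils gray
  cfg gray
    parser gray
      auth gray
        opt gray
        opt black
      auth black
      core gray
        cache gray
        cache black
        io gray
          io→opt: opt black — skip
          sched gray
          sched black
        io black
      core black
      parser→opt: opt black — skip
      parser→utils: utils is gray → back edge
First back edge: parser → utils.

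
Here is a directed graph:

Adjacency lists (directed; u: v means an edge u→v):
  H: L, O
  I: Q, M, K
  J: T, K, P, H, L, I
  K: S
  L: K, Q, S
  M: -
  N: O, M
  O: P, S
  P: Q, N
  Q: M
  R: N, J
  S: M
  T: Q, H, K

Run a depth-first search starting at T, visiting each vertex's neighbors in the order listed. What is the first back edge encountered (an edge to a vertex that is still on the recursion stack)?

N→O

DFS from T (visiting each vertex's neighbors in the order listed); mark gray on enter, black on exit:
T gray
  Q gray
    M gray
    M black
  Q black
  H gray
    L gray
      K gray
        S gray
          S→M: M black — skip
        S black
      K black
      L→Q: Q black — skip
      L→S: S black — skip
    L black
    O gray
      P gray
        P→Q: Q black — skip
        N gray
          N→O: O is gray → back edge
First back edge: N → O.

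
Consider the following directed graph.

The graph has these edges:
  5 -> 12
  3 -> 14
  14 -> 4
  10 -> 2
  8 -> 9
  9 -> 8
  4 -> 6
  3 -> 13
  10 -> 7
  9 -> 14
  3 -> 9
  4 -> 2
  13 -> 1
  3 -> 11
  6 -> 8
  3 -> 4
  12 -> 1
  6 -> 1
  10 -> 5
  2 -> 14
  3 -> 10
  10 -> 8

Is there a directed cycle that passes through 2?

Yes

2 is on a cycle iff 2 can reach itself via ≥1 edge.
2 → 14 → 4 → 2 — yes.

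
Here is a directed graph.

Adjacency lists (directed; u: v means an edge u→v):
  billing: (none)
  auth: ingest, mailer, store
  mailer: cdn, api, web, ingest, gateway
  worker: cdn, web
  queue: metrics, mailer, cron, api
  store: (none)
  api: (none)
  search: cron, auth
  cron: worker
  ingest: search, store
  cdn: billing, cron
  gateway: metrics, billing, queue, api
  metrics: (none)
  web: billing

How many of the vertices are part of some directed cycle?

A vertex is on a directed cycle iff it belongs to a strongly connected component of size ≥ 2 (or has a self-loop).
The vertices on cycles are {cdn, auth, cron, queue, ingest, mailer, search, worker, gateway} — 9 in total.

9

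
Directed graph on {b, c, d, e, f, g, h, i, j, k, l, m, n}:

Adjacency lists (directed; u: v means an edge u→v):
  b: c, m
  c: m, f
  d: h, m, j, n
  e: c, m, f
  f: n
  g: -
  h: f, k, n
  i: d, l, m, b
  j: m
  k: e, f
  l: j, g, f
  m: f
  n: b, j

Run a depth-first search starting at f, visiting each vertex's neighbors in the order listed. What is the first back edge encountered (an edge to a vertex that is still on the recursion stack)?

m→f

DFS from f (visiting each vertex's neighbors in the order listed); mark gray on enter, black on exit:
f gray
  n gray
    b gray
      c gray
        m gray
          m→f: f is gray → back edge
First back edge: m → f.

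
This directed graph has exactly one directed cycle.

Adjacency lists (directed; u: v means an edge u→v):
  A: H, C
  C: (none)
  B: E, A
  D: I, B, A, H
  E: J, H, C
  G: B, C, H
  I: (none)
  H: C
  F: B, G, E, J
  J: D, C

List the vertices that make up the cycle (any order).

B, D, E, J

DFS with gray/black marking from J:
J gray
  D gray
    I gray
    I black
    B gray
      E gray
        E→J: J is gray → back edge
Back edge closes the cycle J → D → B → E → J; its vertices are {B, D, E, J}.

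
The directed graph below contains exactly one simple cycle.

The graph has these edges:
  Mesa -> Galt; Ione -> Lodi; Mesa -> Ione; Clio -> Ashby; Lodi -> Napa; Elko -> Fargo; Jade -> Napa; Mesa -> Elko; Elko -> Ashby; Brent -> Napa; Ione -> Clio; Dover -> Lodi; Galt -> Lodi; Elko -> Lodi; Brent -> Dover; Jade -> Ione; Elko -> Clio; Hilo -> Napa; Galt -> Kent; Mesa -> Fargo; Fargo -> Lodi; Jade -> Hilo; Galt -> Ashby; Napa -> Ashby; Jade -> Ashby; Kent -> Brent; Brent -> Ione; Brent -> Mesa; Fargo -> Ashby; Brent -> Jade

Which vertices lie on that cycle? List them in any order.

Galt, Kent, Mesa, Brent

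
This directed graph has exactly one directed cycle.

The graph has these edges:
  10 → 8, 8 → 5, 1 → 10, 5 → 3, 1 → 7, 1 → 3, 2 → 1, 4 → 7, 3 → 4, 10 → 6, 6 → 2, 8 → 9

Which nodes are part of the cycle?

1, 2, 6, 10

DFS with gray/black marking from 10:
10 gray
  8 gray
    9 gray
    9 black
    5 gray
      3 gray
        4 gray
          7 gray
          7 black
        4 black
      3 black
    5 black
  8 black
  6 gray
    2 gray
      1 gray
        1→3: 3 black — skip
        1→7: 7 black — skip
        1→10: 10 is gray → back edge
Back edge closes the cycle 10 → 6 → 2 → 1 → 10; its vertices are {1, 2, 6, 10}.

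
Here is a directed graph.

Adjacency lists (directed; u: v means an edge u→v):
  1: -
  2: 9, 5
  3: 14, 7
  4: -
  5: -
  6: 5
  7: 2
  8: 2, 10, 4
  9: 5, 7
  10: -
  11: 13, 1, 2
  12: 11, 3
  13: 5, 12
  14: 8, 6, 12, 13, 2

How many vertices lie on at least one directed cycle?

A vertex is on a directed cycle iff it belongs to a strongly connected component of size ≥ 2 (or has a self-loop).
The vertices on cycles are {2, 3, 7, 9, 11, 12, 13, 14} — 8 in total.

8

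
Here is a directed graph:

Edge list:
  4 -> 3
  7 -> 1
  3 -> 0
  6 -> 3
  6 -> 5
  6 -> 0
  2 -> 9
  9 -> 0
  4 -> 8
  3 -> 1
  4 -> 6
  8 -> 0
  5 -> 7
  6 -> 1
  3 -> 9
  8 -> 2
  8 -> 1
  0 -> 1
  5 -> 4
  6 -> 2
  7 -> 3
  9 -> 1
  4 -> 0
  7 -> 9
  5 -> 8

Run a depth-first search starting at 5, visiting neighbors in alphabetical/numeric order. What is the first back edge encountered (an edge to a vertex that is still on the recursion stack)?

6->5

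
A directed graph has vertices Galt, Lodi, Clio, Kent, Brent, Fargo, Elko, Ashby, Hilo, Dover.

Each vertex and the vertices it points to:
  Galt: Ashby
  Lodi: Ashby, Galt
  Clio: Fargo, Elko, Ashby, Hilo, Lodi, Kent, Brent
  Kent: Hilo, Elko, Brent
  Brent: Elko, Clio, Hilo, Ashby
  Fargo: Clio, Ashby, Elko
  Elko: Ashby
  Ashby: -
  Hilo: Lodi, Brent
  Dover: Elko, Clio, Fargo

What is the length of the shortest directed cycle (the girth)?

2

For each vertex v, BFS finds the shortest path from v back to v.
The shortest such closed walk is Fargo → Clio → Fargo, length 2.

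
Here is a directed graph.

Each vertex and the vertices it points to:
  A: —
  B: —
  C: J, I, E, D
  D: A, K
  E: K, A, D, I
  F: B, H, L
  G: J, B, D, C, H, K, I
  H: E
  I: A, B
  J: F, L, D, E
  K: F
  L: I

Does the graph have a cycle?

DFS with white/gray/black marking, starting from H:
H gray
  E gray
    K gray
      F gray
        B gray
        B black
        F→H: H is gray → back edge
Back edge found, so a cycle exists: H → E → K → F → H.

Yes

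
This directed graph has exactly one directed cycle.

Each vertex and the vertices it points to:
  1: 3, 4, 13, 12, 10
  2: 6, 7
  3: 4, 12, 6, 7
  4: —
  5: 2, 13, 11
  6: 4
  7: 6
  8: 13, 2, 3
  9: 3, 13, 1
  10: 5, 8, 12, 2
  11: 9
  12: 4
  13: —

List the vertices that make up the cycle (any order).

1, 5, 9, 10, 11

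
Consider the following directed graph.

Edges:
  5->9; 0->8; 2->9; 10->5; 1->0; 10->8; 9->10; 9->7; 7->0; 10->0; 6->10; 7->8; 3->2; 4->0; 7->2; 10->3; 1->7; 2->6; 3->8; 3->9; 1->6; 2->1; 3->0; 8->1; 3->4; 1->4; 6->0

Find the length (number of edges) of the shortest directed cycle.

For each vertex v, BFS finds the shortest path from v back to v.
The shortest such closed walk is 3 → 9 → 10 → 3, length 3.

3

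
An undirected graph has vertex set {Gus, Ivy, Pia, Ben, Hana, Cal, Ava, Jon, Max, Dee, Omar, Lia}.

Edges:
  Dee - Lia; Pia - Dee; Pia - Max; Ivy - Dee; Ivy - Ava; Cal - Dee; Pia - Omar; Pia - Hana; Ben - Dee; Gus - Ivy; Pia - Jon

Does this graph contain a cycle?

No

DFS, tracking each vertex's parent; an edge to a visited non-parent vertex closes a cycle.
Start from Dee:
visit Dee (parent –)
  visit Lia (parent Dee)
    Lia–Dee: parent, skip
  visit Ben (parent Dee)
    Ben–Dee: parent, skip
  visit Ivy (parent Dee)
    visit Gus (parent Ivy)
      Gus–Ivy: parent, skip
    visit Ava (parent Ivy)
      Ava–Ivy: parent, skip
    Ivy–Dee: parent, skip
  visit Cal (parent Dee)
    Cal–Dee: parent, skip
  visit Pia (parent Dee)
    visit Hana (parent Pia)
      Hana–Pia: parent, skip
    Pia–Dee: parent, skip
    visit Omar (parent Pia)
      Omar–Pia: parent, skip
    visit Jon (parent Pia)
      Jon–Pia: parent, skip
    visit Max (parent Pia)
      Max–Pia: parent, skip
No non-parent visited neighbor found — the graph is a forest.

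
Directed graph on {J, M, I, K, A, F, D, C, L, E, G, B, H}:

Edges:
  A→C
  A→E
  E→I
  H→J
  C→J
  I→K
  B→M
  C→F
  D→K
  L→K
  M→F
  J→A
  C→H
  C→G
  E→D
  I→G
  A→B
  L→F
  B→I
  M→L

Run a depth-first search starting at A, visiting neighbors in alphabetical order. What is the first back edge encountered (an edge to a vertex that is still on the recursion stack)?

J→A

DFS from A (visiting neighbors in alphabetical order); mark gray on enter, black on exit:
A gray
  B gray
    I gray
      G gray
      G black
      K gray
      K black
    I black
    M gray
      F gray
      F black
      L gray
        L→F: F black — skip
        L→K: K black — skip
      L black
    M black
  B black
  C gray
    C→F: F black — skip
    C→G: G black — skip
    H gray
      J gray
        J→A: A is gray → back edge
First back edge: J → A.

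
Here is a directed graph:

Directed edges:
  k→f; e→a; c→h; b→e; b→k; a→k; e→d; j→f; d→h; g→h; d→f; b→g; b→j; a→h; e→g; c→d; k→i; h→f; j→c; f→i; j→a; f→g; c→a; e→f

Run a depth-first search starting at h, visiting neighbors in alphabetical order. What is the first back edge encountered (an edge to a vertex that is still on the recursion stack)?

g→h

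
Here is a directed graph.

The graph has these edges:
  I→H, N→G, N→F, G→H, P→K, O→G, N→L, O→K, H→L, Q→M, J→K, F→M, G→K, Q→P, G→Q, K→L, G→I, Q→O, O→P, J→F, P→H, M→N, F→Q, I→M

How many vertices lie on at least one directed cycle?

A vertex is on a directed cycle iff it belongs to a strongly connected component of size ≥ 2 (or has a self-loop).
The vertices on cycles are {F, G, I, M, N, O, Q} — 7 in total.

7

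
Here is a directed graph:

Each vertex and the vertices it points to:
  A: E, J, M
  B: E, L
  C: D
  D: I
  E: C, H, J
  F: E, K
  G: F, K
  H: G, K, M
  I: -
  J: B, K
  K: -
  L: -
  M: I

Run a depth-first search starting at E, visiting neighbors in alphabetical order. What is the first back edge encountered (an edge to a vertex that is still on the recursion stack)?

F->E

DFS from E (visiting neighbors in alphabetical order); mark gray on enter, black on exit:
E gray
  C gray
    D gray
      I gray
      I black
    D black
  C black
  H gray
    G gray
      F gray
        F→E: E is gray → back edge
First back edge: F → E.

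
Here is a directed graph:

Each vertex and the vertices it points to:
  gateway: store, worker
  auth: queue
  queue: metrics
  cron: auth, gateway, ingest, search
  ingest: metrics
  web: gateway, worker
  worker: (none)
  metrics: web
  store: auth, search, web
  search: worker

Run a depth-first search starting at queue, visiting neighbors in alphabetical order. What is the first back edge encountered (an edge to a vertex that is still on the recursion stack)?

DFS from queue (visiting neighbors in alphabetical order); mark gray on enter, black on exit:
queue gray
  metrics gray
    web gray
      gateway gray
        store gray
          auth gray
            auth→queue: queue is gray → back edge
First back edge: auth → queue.

auth->queue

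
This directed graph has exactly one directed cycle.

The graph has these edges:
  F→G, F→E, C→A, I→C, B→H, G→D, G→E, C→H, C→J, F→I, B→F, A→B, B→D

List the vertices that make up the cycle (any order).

DFS with gray/black marking from F:
F gray
  G gray
    E gray
    E black
    D gray
    D black
  G black
  I gray
    C gray
      H gray
      H black
      A gray
        B gray
          B→H: H black — skip
          B→F: F is gray → back edge
Back edge closes the cycle F → I → C → A → B → F; its vertices are {A, B, C, F, I}.

A, B, C, F, I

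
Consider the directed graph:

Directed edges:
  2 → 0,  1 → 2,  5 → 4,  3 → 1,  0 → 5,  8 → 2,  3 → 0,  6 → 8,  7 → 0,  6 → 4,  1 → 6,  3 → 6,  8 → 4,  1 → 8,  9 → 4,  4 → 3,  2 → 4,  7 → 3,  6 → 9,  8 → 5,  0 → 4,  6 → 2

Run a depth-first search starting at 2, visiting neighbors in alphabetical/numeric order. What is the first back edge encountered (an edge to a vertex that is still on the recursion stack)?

DFS from 2 (visiting neighbors in alphabetical/numeric order); mark gray on enter, black on exit:
2 gray
  0 gray
    4 gray
      3 gray
        3→0: 0 is gray → back edge
First back edge: 3 → 0.

3→0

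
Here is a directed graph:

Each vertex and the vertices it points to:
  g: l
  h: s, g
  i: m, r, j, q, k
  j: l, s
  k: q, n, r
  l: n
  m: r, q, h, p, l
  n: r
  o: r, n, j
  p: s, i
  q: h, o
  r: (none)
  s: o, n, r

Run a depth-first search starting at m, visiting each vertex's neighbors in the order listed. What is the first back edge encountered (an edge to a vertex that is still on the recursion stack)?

j->s

DFS from m (visiting each vertex's neighbors in the order listed); mark gray on enter, black on exit:
m gray
  r gray
  r black
  q gray
    h gray
      s gray
        o gray
          o→r: r black — skip
          n gray
            n→r: r black — skip
          n black
          j gray
            l gray
              l→n: n black — skip
            l black
            j→s: s is gray → back edge
First back edge: j → s.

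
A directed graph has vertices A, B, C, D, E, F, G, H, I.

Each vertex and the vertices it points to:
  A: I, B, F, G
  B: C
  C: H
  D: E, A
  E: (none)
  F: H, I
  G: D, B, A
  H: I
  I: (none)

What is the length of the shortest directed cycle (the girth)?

2

For each vertex v, BFS finds the shortest path from v back to v.
The shortest such closed walk is A → G → A, length 2.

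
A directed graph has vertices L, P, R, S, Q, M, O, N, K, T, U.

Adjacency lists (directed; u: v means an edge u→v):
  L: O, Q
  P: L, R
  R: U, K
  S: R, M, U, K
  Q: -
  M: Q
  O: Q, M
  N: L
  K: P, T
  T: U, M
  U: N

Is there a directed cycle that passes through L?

No

L lies on a cycle iff there is a path from L back to itself.
Exploring from L, it never reaches itself; equivalently, its strongly connected component is a singleton.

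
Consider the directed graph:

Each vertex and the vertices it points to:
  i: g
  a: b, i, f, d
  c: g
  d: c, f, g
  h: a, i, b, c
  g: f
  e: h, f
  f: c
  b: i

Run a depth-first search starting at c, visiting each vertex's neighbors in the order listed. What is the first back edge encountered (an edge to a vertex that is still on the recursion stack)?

DFS from c (visiting each vertex's neighbors in the order listed); mark gray on enter, black on exit:
c gray
  g gray
    f gray
      f→c: c is gray → back edge
First back edge: f → c.

f→c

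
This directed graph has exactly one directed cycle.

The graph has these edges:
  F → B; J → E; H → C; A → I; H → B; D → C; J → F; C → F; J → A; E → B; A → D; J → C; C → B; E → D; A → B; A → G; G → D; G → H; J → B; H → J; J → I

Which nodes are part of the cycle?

A, G, H, J

DFS with gray/black marking from J:
J gray
  A gray
    I gray
    I black
    D gray
      C gray
        B gray
        B black
        F gray
          F→B: B black — skip
        F black
      C black
    D black
    G gray
      G→D: D black — skip
      H gray
        H→C: C black — skip
        H→B: B black — skip
        H→J: J is gray → back edge
Back edge closes the cycle J → A → G → H → J; its vertices are {A, G, H, J}.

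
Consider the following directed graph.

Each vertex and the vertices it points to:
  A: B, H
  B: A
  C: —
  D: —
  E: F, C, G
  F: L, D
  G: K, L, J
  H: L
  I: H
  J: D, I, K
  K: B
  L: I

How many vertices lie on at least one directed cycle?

5

A vertex is on a directed cycle iff it belongs to a strongly connected component of size ≥ 2 (or has a self-loop).
The vertices on cycles are {A, B, H, I, L} — 5 in total.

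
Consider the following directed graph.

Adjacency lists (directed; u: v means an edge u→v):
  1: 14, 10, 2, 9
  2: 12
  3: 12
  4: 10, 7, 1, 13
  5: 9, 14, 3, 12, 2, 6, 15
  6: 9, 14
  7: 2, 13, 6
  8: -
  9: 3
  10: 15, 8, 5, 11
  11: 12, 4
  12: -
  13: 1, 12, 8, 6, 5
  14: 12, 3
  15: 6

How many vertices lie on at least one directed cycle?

A vertex is on a directed cycle iff it belongs to a strongly connected component of size ≥ 2 (or has a self-loop).
The vertices on cycles are {1, 4, 7, 10, 11, 13} — 6 in total.

6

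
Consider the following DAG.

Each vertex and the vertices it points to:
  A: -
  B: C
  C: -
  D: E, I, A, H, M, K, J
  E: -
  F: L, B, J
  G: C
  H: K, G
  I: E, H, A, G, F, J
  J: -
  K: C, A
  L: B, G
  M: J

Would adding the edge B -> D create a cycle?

Yes

Adding B→D creates a cycle iff D can already reach B.
Path from D: D → I → F → B.
So D → … → B → D is a cycle.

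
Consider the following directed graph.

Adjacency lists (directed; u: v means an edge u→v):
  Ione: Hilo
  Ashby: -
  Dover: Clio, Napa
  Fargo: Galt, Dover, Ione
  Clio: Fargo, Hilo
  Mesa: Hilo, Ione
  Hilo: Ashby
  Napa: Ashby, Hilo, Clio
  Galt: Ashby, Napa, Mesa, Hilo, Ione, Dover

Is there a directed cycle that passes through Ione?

Ione lies on a cycle iff there is a path from Ione back to itself.
Exploring from Ione, it never reaches itself; equivalently, its strongly connected component is a singleton.

No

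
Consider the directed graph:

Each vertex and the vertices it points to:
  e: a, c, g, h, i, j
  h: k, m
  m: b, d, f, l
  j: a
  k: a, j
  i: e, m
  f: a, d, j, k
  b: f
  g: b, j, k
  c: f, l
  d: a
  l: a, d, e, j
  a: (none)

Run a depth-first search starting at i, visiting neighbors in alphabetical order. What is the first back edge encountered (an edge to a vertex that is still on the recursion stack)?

DFS from i (visiting neighbors in alphabetical order); mark gray on enter, black on exit:
i gray
  e gray
    a gray
    a black
    c gray
      f gray
        f→a: a black — skip
        d gray
          d→a: a black — skip
        d black
        j gray
          j→a: a black — skip
        j black
        k gray
          k→a: a black — skip
          k→j: j black — skip
        k black
      f black
      l gray
        l→a: a black — skip
        l→d: d black — skip
        l→e: e is gray → back edge
First back edge: l → e.

l→e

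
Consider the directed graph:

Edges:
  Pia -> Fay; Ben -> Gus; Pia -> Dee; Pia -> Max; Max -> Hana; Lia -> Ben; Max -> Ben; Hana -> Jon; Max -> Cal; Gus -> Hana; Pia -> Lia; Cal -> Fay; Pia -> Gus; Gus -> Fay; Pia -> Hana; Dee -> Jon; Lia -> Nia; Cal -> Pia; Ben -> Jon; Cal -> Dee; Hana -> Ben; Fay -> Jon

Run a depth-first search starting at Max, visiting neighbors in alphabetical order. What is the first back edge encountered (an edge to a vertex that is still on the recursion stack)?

DFS from Max (visiting neighbors in alphabetical order); mark gray on enter, black on exit:
Max gray
  Ben gray
    Gus gray
      Fay gray
        Jon gray
        Jon black
      Fay black
      Hana gray
        Hana→Ben: Ben is gray → back edge
First back edge: Hana → Ben.

Hana->Ben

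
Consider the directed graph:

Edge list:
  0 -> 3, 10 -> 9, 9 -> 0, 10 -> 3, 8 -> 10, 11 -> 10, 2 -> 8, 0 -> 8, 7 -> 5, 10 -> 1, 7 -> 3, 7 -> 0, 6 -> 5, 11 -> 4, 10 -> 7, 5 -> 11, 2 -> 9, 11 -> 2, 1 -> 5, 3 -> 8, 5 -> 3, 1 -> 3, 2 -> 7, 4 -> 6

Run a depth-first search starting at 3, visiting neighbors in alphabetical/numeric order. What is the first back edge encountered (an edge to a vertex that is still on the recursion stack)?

1→3

DFS from 3 (visiting neighbors in alphabetical/numeric order); mark gray on enter, black on exit:
3 gray
  8 gray
    10 gray
      1 gray
        1→3: 3 is gray → back edge
First back edge: 1 → 3.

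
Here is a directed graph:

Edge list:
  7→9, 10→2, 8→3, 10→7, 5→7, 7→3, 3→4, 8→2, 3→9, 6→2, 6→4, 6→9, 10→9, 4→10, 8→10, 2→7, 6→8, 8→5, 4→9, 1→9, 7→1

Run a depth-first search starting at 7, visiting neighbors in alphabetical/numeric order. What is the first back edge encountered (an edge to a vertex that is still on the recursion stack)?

2→7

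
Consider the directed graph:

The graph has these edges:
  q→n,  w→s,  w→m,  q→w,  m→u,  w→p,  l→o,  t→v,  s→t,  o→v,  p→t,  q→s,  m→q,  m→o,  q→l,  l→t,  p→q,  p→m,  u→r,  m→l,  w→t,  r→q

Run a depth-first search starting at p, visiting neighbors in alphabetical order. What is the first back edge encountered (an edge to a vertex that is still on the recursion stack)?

DFS from p (visiting neighbors in alphabetical order); mark gray on enter, black on exit:
p gray
  m gray
    l gray
      o gray
        v gray
        v black
      o black
      t gray
        t→v: v black — skip
      t black
    l black
    m→o: o black — skip
    q gray
      q→l: l black — skip
      n gray
      n black
      s gray
        s→t: t black — skip
      s black
      w gray
        w→m: m is gray → back edge
First back edge: w → m.

w→m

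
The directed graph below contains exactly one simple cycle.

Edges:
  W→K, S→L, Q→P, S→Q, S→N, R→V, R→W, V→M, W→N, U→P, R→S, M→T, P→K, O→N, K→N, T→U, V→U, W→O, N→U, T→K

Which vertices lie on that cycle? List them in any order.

DFS with gray/black marking from N:
N gray
  U gray
    P gray
      K gray
        K→N: N is gray → back edge
Back edge closes the cycle N → U → P → K → N; its vertices are {K, N, P, U}.

K, N, P, U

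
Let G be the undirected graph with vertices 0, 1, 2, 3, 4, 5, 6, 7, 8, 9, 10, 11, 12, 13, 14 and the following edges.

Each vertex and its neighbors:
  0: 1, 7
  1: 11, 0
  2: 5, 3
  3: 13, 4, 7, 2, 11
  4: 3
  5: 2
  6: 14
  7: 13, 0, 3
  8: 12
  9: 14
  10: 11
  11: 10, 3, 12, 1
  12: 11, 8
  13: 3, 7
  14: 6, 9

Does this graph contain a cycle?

Yes

DFS, tracking each vertex's parent; an edge to a visited non-parent vertex closes a cycle.
Start from 9:
visit 9 (parent –)
  visit 14 (parent 9)
    visit 6 (parent 14)
      6–14: parent, skip
    14–9: parent, skip
visit 0 (parent –)
  visit 1 (parent 0)
    visit 11 (parent 1)
      visit 10 (parent 11)
        10–11: parent, skip
      visit 3 (parent 11)
        visit 13 (parent 3)
          13–3: parent, skip
          visit 7 (parent 13)
            7–13: parent, skip
            7–0: 0 visited and ≠ parent → cycle
Cycle: 0 – 1 – 11 – 3 – 13 – 7 – 0.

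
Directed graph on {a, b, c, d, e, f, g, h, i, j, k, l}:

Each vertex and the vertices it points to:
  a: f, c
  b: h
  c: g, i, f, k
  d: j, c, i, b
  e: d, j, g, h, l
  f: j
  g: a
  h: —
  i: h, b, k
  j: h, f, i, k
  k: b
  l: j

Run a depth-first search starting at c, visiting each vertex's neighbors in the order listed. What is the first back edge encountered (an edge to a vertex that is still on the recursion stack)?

j->f

DFS from c (visiting each vertex's neighbors in the order listed); mark gray on enter, black on exit:
c gray
  g gray
    a gray
      f gray
        j gray
          h gray
          h black
          j→f: f is gray → back edge
First back edge: j → f.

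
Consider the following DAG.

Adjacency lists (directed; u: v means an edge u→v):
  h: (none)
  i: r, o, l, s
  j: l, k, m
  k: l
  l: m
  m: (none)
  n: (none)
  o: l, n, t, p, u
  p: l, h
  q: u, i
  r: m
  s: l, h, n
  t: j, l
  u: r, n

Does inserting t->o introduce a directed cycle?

Yes

Adding t→o creates a cycle iff o can already reach t.
Path from o: o → t.
So o → … → t → o is a cycle.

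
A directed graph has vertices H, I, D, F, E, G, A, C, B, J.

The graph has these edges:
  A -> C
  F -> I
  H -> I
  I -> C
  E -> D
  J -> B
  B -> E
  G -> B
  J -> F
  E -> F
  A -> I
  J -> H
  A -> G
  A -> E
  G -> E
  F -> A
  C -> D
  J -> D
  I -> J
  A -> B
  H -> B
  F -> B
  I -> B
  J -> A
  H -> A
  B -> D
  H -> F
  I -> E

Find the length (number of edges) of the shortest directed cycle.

3

For each vertex v, BFS finds the shortest path from v back to v.
The shortest such closed walk is H → I → J → H, length 3.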